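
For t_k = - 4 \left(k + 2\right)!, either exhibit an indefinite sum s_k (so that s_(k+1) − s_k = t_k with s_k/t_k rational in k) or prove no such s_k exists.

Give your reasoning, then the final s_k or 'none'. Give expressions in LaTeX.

none — t_k is not Gosper-summable

Step 1: r(k) = k + 3.
Factor: A=k + 3; B=1; C=1.
Key eq: (k + 3)·f(k+1) = (1)·f(k) + (1).
Bound: deg f ≤ -1.
Bound -1 < 0, so the key equation has no polynomial solution.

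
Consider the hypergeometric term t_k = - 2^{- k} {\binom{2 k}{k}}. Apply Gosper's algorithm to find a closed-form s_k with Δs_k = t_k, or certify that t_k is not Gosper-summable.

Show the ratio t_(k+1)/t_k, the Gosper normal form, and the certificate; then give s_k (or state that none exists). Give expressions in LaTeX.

none (Gosper's algorithm certifies no s_k)

t_(k+1)/t_k = (2*k + 1)/(k + 1).
A = 2*k + 1, B = k + 1, C = 1.
f must satisfy (2*k + 1)·f(k+1) − (k)·f(k) = 1.
deg f ≤ -1 (via 1,1,0).
deg f ≤ -1 is impossible — no certificate.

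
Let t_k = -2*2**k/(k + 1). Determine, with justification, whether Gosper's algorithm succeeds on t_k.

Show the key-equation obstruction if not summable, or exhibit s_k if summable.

Ratio r(k) = 2*(k + 1)/(k + 2).
Normal form (A,B,C) = (2*k + 2, k + 2, 1).
Set up (2*k + 2)·f(k+1) − (k + 1)·f(k) − (1) = 0.
From deg A=1, deg B=1, deg C=0: d=-1.
Bound -1 < 0, so the key equation has no polynomial solution.

No — negative degree bound, so no certificate f.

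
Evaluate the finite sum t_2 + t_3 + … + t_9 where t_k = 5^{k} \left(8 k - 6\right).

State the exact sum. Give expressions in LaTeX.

Compute t_(k+1)/t_k: get 5*(4*k + 1)/(4*k - 3).
Factor: A=5; B=1; C=k - 3/4.
Key eq: (5)·f(k+1) = (1)·f(k) + (k - 3/4).
Degrees (0,0,1) ⇒ d ≤ 1.
Solve for f: f(k) = (k - 2)/4 (degree 1 ≤ 1).
So s_k = (B(k−1)f/C)·t_k = ((k - 2)/(4*k - 3))·t_k = 2*5**k*(k - 2).
Verify: 5**k*(8*k - 6) matches t_k.
Sum = s_(10) − s_(2); s_(10) = 156250000, s_(2) = 0 ⇒ 156250000.

Σ = 156250000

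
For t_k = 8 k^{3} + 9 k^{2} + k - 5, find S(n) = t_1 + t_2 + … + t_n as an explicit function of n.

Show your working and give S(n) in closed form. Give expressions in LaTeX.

t_(k+1)/t_k = (8*k**3 + 33*k**2 + 43*k + 13)/(8*k**3 + 9*k**2 + k - 5).
Gosper form: A/B · C(k+1)/C(k) with A=1, B=1, C=k**3 + 9*k**2/8 + k/8 - 5/8.
Set up (1)·f(k+1) − (1)·f(k) − (k**3 + 9*k**2/8 + k/8 - 5/8) = 0.
deg f ≤ 4 (via 0,0,3).
Coefficient equations give f(k) = k*(2*k**3 - k**2 - 2*k - 4)/8.
Then R = B(k−1)f/C = k*(2*k**3 - k**2 - 2*k - 4)/(8*k**3 + 9*k**2 + k - 5), so s_k = R(k)·t_k = k*(2*k**3 - k**2 - 2*k - 4).
Δs = 8*k**3 + 9*k**2 + k - 5, as required.
Σ_(k=1)^n t_k = s_(n+1) − s_(1) = (2*n**4 + 7*n**3 + 7*n**2 - 3*n - 5) − (-5), i.e. n*(2*n**3 + 7*n**2 + 7*n - 3).

S(n) = n \left(2 n^{3} + 7 n^{2} + 7 n - 3\right)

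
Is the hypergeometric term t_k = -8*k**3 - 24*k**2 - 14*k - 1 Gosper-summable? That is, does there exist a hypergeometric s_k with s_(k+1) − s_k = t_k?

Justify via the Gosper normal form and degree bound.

Yes. s_k = k*(-2*k**3 - 4*k**2 + 3*k + 2).

t_(k+1)/t_k = (8*k**3 + 48*k**2 + 86*k + 47)/(8*k**3 + 24*k**2 + 14*k + 1).
A = 1, B = 1, C = k**3 + 3*k**2 + 7*k/4 + 1/8.
f must satisfy (1)·f(k+1) − (1)·f(k) = k**3 + 3*k**2 + 7*k/4 + 1/8.
From deg A=0, deg B=0, deg C=3: d=4.
Solve for f: f(k) = k*(2*k**3 + 4*k**2 - 3*k - 2)/8 (degree 4 ≤ 4).
R(k) = B(k−1)·f(k)/C(k) = k*(2*k**3 + 4*k**2 - 3*k - 2)/(8*k**3 + 24*k**2 + 14*k + 1); s_k = R·t_k = k*(-2*k**3 - 4*k**2 + 3*k + 2).
Δs = -8*k**3 - 24*k**2 - 14*k - 1, as required.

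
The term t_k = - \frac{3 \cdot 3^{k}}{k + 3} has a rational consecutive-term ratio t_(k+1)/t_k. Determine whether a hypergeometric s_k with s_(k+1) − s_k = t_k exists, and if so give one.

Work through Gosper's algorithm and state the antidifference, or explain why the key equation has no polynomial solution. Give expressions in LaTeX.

no hypergeometric antidifference exists

Ratio r(k) = 3*(k + 3)/(k + 4).
Gosper form: A/B · C(k+1)/C(k) with A=3*k + 9, B=k + 4, C=1.
Solve (3*k + 9)·f(k+1) − (k + 3)·f(k) = 1.
deg f ≤ -1 (via 1,1,0).
d = -1 < 0 ⇒ no nonzero polynomial f; not summable.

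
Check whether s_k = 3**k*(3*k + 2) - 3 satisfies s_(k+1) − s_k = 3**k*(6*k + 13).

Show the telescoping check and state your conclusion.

Valid — Δs_k = t_k.

s_(k+1) = 3*3**k*(3*k + 5) - 3
s_(k+1) − s_k = 3**k*(6*k + 13)
(s_(k+1) − s_k) − t_k = 0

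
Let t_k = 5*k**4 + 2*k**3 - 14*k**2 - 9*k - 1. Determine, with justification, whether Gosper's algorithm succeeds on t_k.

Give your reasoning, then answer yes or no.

Yes. s_k = k*(k**4 - 2*k**3 - 4*k**2 + 3*k + 1).

Compute t_(k+1)/t_k: get (5*k**4 + 22*k**3 + 22*k**2 - 11*k - 17)/(5*k**4 + 2*k**3 - 14*k**2 - 9*k - 1).
So A=1 and B=1, with C=k**4 + 2*k**3/5 - 14*k**2/5 - 9*k/5 - 1/5.
Solve (1)·f(k+1) − (1)·f(k) = k**4 + 2*k**3/5 - 14*k**2/5 - 9*k/5 - 1/5.
Degrees (0,0,4) ⇒ d ≤ 5.
Coefficient equations give f(k) = k*(k**4 - 2*k**3 - 4*k**2 + 3*k + 1)/5.
Certificate R = B(k−1)f/C = k*(k**4 - 2*k**3 - 4*k**2 + 3*k + 1)/(5*k**4 + 2*k**3 - 14*k**2 - 9*k - 1) gives s_k = k*(k**4 - 2*k**3 - 4*k**2 + 3*k + 1).
Δs = 5*k**4 + 2*k**3 - 14*k**2 - 9*k - 1, as required.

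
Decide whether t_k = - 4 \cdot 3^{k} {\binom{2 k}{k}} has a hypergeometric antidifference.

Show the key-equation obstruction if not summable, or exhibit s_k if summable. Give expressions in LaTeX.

Step 1: r(k) = 6*(2*k + 1)/(k + 1).
Gosper form: A/B · C(k+1)/C(k) with A=12*k + 6, B=k + 1, C=1.
Key eq: (12*k + 6)·f(k+1) = (k)·f(k) + (1).
deg f ≤ -1 (via 1,1,0).
Negative degree bound (-1): no f exists, t_k not Gosper-summable.

No; the degree bound rules out any f.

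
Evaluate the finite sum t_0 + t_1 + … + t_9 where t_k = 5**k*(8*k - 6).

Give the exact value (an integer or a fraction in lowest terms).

Ratio r(k) = 5*(4*k + 1)/(4*k - 3).
Take A(k)=5, B(k)=1, C(k)=k - 3/4.
Set up (5)·f(k+1) − (1)·f(k) − (k - 3/4) = 0.
Degrees (0,0,1) ⇒ d ≤ 1.
Coefficient equations give f(k) = (k - 2)/4.
Then R = B(k−1)f/C = (k - 2)/(4*k - 3), so s_k = R(k)·t_k = 2*5**k*(k - 2).
Δs = 5**k*(8*k - 6), as required.
Evaluate s at k=10 and k=0: 156250000 and -4; difference 156250004.

Σ = 156250004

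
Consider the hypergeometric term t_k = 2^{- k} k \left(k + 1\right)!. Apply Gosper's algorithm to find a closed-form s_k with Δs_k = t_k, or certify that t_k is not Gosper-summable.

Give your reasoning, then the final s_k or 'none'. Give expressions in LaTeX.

s_k = 2^{1 - k} \left(k + 1\right)!

Compute t_(k+1)/t_k: get (k + 1)*(k + 2)/(2*k).
A = k/2 + 1, B = 1, C = k.
Solve (k/2 + 1)·f(k+1) − (1)·f(k) = k.
d = 0 from the (1,0,1) case.
Solve for f: f(k) = 2 (degree 0 ≤ 0).
Then R = B(k−1)f/C = 2/k, so s_k = R(k)·t_k = 2**(1 - k)*factorial(k + 1).
s_(k+1) − s_k = k*factorial(k + 1)/2**k = t_k.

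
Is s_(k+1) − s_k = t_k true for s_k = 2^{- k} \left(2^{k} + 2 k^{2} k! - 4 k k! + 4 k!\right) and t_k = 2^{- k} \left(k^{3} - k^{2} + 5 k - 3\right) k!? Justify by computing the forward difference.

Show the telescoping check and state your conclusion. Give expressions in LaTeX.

s_(k+1) = (2**k + k**3*factorial(k) + k**2*factorial(k) + k*factorial(k) + factorial(k))/2**k
s_(k+1) − s_k = (k**3 - k**2 + 5*k - 3)*factorial(k)/2**k
(s_(k+1) − s_k) − t_k = 0

valid (s_(k+1) − s_k reduces to t_k)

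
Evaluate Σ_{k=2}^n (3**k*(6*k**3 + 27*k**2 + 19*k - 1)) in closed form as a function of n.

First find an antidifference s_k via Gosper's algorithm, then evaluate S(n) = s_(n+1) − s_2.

S(n) = 9*3**n*n**3 + 27*3**n*n**2 + 15*3**n*n - 153

The ratio is 3*(6*k**3 + 45*k**2 + 91*k + 51)/(6*k**3 + 27*k**2 + 19*k - 1).
Normal form (A,B,C) = (3, 1, k**3 + 9*k**2/2 + 19*k/6 - 1/6).
Solve (3)·f(k+1) − (1)·f(k) = k**3 + 9*k**2/2 + 19*k/6 - 1/6.
deg f ≤ 3 (via 0,0,3).
Solving with deg f ≤ 3: f(k) = (k - 1)*(3*k**2 + 3*k - 1)/6.
Get s_k = R·t_k = 3**k*(3*k**3 - 4*k + 1) with R(k) = B(k−1)f(k)/C(k) = (k - 1)*(3*k**2 + 3*k - 1)/(6*k**3 + 27*k**2 + 19*k - 1).
Check: Δs_k = 3**k*(6*k**3 + 27*k**2 + 19*k - 1). ✓
Telescope: S(n) = s_(n+1) − s_(2) = 3**(n + 1)*n*(3*n**2 + 9*n + 5) − (153) = 9*3**n*n**3 + 27*3**n*n**2 + 15*3**n*n - 153.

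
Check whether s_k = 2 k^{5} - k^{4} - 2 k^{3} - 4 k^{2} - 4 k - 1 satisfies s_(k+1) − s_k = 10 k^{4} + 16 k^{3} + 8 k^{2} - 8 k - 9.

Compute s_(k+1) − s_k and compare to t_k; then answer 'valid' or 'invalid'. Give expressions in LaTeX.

s_(k+1) = 2*k**5 + 9*k**4 + 14*k**3 + 4*k**2 - 12*k - 10
s_(k+1) − s_k = 10*k**4 + 16*k**3 + 8*k**2 - 8*k - 9
(s_(k+1) − s_k) − t_k = 0

valid (s_(k+1) − s_k reduces to t_k)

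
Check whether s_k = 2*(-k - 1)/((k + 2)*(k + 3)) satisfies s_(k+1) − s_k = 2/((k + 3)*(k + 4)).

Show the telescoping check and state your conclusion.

s_(k+1) = 2*(-k - 2)/((k + 3)*(k + 4))
s_(k+1) − s_k = 2*k/(k**3 + 9*k**2 + 26*k + 24)
(s_(k+1) − s_k) − t_k = -4/(k**3 + 9*k**2 + 26*k + 24)

Invalid: residual -4/(k**3 + 9*k**2 + 26*k + 24) ≠ 0.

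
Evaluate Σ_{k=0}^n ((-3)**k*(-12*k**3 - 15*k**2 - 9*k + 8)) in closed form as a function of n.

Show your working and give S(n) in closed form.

The ratio is 3*(-12*k**3 - 51*k**2 - 75*k - 28)/(12*k**3 + 15*k**2 + 9*k - 8).
So A=-3 and B=1, with C=k**3 + 5*k**2/4 + 3*k/4 - 2/3.
Solve (-3)·f(k+1) − (1)·f(k) = k**3 + 5*k**2/4 + 3*k/4 - 2/3.
deg f ≤ 3 (via 0,0,3).
Solving with deg f ≤ 3: f(k) = -(3*k**3 - 3*k**2 - 2)/12.
Certificate R = B(k−1)f/C = -(3*k**3 - 3*k**2 - 2)/(12*k**3 + 15*k**2 + 9*k - 8) gives s_k = (-3)**k*(3*k**3 - 3*k**2 - 2).
Verify: (-3)**k*(-12*k**3 - 15*k**2 - 9*k + 8) matches t_k.
Telescope: S(n) = s_(n+1) − s_(0) = (-3)**(n + 1)*(3*n**3 + 6*n**2 + 3*n - 2) − (-2) = -9*(-3)**n*n**3 - 18*(-3)**n*n**2 - 9*(-3)**n*n + 6*(-3)**n + 2.

S(n) = -9*(-3)**n*n**3 - 18*(-3)**n*n**2 - 9*(-3)**n*n + 6*(-3)**n + 2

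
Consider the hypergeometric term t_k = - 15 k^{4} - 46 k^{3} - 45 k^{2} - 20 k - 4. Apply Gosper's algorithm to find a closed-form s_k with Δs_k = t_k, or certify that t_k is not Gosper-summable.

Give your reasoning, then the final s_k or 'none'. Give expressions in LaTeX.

s_k = k \left(- 3 k^{4} - 4 k^{3} + 3 k^{2} + k - 1\right)

r(k) = (15*k**4 + 106*k**3 + 273*k**2 + 308*k + 130)/(15*k**4 + 46*k**3 + 45*k**2 + 20*k + 4) after simplifying.
A = 1, B = 1, C = k**4 + 46*k**3/15 + 3*k**2 + 4*k/3 + 4/15.
Need (1)·f(k+1) − (1)·f(k) = k**4 + 46*k**3/15 + 3*k**2 + 4*k/3 + 4/15.
d = 5 from the (0,0,4) case.
Coefficient equations give f(k) = k*(3*k**4 + 4*k**3 - 3*k**2 - k + 1)/15.
Get s_k = R·t_k = k*(-3*k**4 - 4*k**3 + 3*k**2 + k - 1) with R(k) = B(k−1)f(k)/C(k) = k*(3*k**4 + 4*k**3 - 3*k**2 - k + 1)/((3*k + 2)*(5*k**3 + 12*k**2 + 7*k + 2)).
Verify: -15*k**4 - 46*k**3 - 45*k**2 - 20*k - 4 matches t_k.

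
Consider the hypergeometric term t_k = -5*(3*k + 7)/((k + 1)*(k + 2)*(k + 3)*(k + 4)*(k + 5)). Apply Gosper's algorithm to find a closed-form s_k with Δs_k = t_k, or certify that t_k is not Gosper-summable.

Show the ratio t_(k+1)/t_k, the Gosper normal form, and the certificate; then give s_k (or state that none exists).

s_k = 5*k*(-k**2 - 8*k - 19)/(12*(k**3 + 8*k**2 + 19*k + 12))

Ratio r(k) = (k + 1)*(3*k + 10)/((k + 6)*(3*k + 7)).
Gosper form: A/B · C(k+1)/C(k) with A=k + 1, B=k + 6, C=k + 7/3.
Need (k + 1)·f(k+1) − (k + 5)·f(k) = k + 7/3.
From deg A=1, deg B=1, deg C=1: d=4.
Solving with deg f ≤ 4: f(k) = k*(k + 2)*(k**2 + 8*k + 19)/36.
So s_k = (B(k−1)f/C)·t_k = (k*(k + 2)*(k + 5)*(k**2 + 8*k + 19)/(12*(3*k + 7)))·t_k = 5*k*(-k**2 - 8*k - 19)/(12*(k**3 + 8*k**2 + 19*k + 12)).
Δs = 5*(-3*k - 7)/(k**5 + 15*k**4 + 85*k**3 + 225*k**2 + 274*k + 120), as required.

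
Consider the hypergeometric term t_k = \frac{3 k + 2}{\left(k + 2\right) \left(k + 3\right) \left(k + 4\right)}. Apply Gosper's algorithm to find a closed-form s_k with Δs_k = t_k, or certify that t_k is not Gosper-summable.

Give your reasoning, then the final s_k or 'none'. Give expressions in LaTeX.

s_k = \frac{k \left(2 k + 1\right)}{3 \left(k + 2\right) \left(k + 3\right)}

r(k) = (k + 2)*(3*k + 5)/((k + 5)*(3*k + 2)) after simplifying.
A = k + 2, B = k + 5, C = k + 2/3.
Key eq: (k + 2)·f(k+1) = (k + 4)·f(k) + (k + 2/3).
d = 2 from the (1,1,1) case.
Solving with deg f ≤ 2: f(k) = k*(2*k + 1)/9.
Then R = B(k−1)f/C = k*(k + 4)*(2*k + 1)/(3*(3*k + 2)), so s_k = R(k)·t_k = k*(2*k + 1)/(3*(k + 2)*(k + 3)).
Check: Δs_k = (3*k + 2)/(k**3 + 9*k**2 + 26*k + 24). ✓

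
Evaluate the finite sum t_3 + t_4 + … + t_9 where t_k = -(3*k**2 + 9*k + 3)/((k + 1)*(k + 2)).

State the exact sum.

Σ = -903/44

r(k) = (k + 1)*(3*k + (k + 1)**2 + 4)/((k + 3)*(k**2 + 3*k + 1)) after simplifying.
Gosper form: A/B · C(k+1)/C(k) with A=k + 1, B=k + 3, C=k**2 + 3*k + 1.
Key eq: (k + 1)·f(k+1) = (k + 2)·f(k) + (k**2 + 3*k + 1).
d = 2 from the (1,1,2) case.
Solving with deg f ≤ 2: f(k) = k**2.
So s_k = (B(k−1)f/C)·t_k = (k**2*(k + 2)/(k**2 + 3*k + 1))·t_k = -3*k**2/(k + 1).
Verify: 3*(-k**2 - 3*k - 1)/(k**2 + 3*k + 2) matches t_k.
Σ_(k=3)^(9) t_k = s_(10) − s_(3) = -300/11 − (-27/4) = -903/44.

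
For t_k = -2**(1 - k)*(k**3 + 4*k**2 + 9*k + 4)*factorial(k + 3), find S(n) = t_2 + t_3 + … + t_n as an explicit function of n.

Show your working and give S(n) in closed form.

r(k) = (k**4 + 11*k**3 + 48*k**2 + 98*k + 72)/(2*(k**3 + 4*k**2 + 9*k + 4)) after simplifying.
So A=k/2 + 2 and B=1, with C=k**3 + 4*k**2 + 9*k + 4.
f must satisfy (k/2 + 2)·f(k+1) − (1)·f(k) = k**3 + 4*k**2 + 9*k + 4.
From deg A=1, deg B=0, deg C=3: d=2.
A polynomial solution: f(k) = 2*k**2.
So s_k = (B(k−1)f/C)·t_k = (2*k**2/(k**3 + 4*k**2 + 9*k + 4))·t_k = -2**(2 - k)*k**2*factorial(k + 3).
s_(k+1) − s_k = -2**(1 - k)*(k**3 + 4*k**2 + 9*k + 4)*factorial(k + 3) = t_k.
Σ_(k=2)^n t_k = s_(n+1) − s_(2) = (-2**(1 - n)*(n + 1)**2*factorial(n + 4)) − (-480), i.e. 480 - 2*n**2*factorial(n + 4)/2**n - 4*n*factorial(n + 4)/2**n - 2*factorial(n + 4)/2**n.

S(n) = 480 - 2*n**2*factorial(n + 4)/2**n - 4*n*factorial(n + 4)/2**n - 2*factorial(n + 4)/2**n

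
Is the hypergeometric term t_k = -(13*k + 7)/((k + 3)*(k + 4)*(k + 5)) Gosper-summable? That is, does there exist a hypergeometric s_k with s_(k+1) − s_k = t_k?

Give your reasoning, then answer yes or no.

Compute t_(k+1)/t_k: get (k + 3)*(13*k + 20)/((k + 6)*(13*k + 7)).
Take A(k)=k + 3, B(k)=k + 6, C(k)=k + 7/13.
Key eq: (k + 3)·f(k+1) = (k + 5)·f(k) + (k + 7/13).
deg f ≤ 2 (via 1,1,1).
Solve for f: f(k) = k*(23*k + 5)/156 (degree 2 ≤ 2).
Then R = B(k−1)f/C = k*(k + 5)*(23*k + 5)/(12*(13*k + 7)), so s_k = R(k)·t_k = k*(-23*k - 5)/(12*(k + 3)*(k + 4)).
Verify: (-13*k - 7)/(k**3 + 12*k**2 + 47*k + 60) matches t_k.

Yes. s_k = k*(-23*k - 5)/(12*(k + 3)*(k + 4)).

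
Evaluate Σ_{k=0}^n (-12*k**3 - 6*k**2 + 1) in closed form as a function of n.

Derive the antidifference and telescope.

Compute t_(k+1)/t_k: get (12*(k + 1)**3 + 6*(k + 1)**2 - 1)/(12*k**3 + 6*k**2 - 1).
A = 1, B = 1, C = k**3 + k**2/2 - 1/12.
Key eq: (1)·f(k+1) = (1)·f(k) + (k**3 + k**2/2 - 1/12).
Bound: deg f ≤ 4.
Coefficient equations give f(k) = k**3*(3*k - 4)/12.
Then R = B(k−1)f/C = k**3*(3*k - 4)/(12*k**3 + 6*k**2 - 1), so s_k = R(k)·t_k = k**3*(4 - 3*k).
Verify: -12*k**3 - 6*k**2 + 1 matches t_k.
Evaluate: s_(n+1) = -3*n**4 - 8*n**3 - 6*n**2 + 1; subtract s_(0) = 0 ⇒ S(n) = -3*n**4 - 8*n**3 - 6*n**2 + 1.

S(n) = -3*n**4 - 8*n**3 - 6*n**2 + 1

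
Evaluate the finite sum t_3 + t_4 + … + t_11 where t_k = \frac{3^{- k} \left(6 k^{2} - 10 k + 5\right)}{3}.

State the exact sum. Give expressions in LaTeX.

Σ = 157327/177147

r(k) = (6*k**2 + 2*k + 1)/(3*(6*k**2 - 10*k + 5)) after simplifying.
Take A(k)=1/3, B(k)=1, C(k)=k**2 - 5*k/3 + 5/6.
Set up (1/3)·f(k+1) − (1)·f(k) − (k**2 - 5*k/3 + 5/6) = 0.
deg f ≤ 2 (via 0,0,2).
A polynomial solution: f(k) = -(3*k**2 - 2*k + 3)/2.
So s_k = (B(k−1)f/C)·t_k = (-3*(3*k**2 - 2*k + 3)/(6*k**2 - 10*k + 5))·t_k = (-3*k**2 + 2*k - 3)/3**k.
Verify: (6*k**2 - 10*k + 5)/(3*3**k) matches t_k.
Evaluate s at k=12 and k=3: -137/177147 and -8/9; difference 157327/177147.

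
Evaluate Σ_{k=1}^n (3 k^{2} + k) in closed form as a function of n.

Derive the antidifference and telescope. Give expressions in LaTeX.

The ratio is (k + 3*(k + 1)**2 + 1)/(k*(3*k + 1)).
So A=1 and B=1, with C=k**2 + k/3.
f must satisfy (1)·f(k+1) − (1)·f(k) = k**2 + k/3.
deg f ≤ 3 (via 0,0,2).
Coefficient equations give f(k) = k**2*(k - 1)/3.
Get s_k = R·t_k = k**2*(k - 1) with R(k) = B(k−1)f(k)/C(k) = k*(k - 1)/(3*k + 1).
Δs = k*(3*k + 1), as required.
Σ_(k=1)^n t_k = s_(n+1) − s_(1) = (n*(n**2 + 2*n + 1)) − (0), i.e. n*(n**2 + 2*n + 1).

S(n) = n \left(n^{2} + 2 n + 1\right)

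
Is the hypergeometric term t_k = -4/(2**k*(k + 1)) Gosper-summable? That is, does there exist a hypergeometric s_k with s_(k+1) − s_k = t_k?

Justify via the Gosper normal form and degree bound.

Step 1: r(k) = (k + 1)/(2*(k + 2)).
Gosper form: A/B · C(k+1)/C(k) with A=k/2 + 1/2, B=k + 2, C=1.
Set up (k/2 + 1/2)·f(k+1) − (k + 1)·f(k) − (1) = 0.
Bound: deg f ≤ -1.
d = -1 < 0 ⇒ no nonzero polynomial f; not summable.

No — t_k has no hypergeometric antidifference.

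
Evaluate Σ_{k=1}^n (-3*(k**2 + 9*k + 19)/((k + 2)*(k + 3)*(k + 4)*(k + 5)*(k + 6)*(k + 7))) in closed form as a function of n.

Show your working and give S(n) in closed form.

S(n) = n*(-n**2 - 15*n - 71)/(105*(n**3 + 15*n**2 + 71*n + 105))

The ratio is (k + 2)*(9*k + (k + 1)**2 + 28)/((k + 8)*(k**2 + 9*k + 19)).
Factor: A=k + 2; B=k + 8; C=k**2 + 9*k + 19.
Set up (k + 2)·f(k+1) − (k + 7)·f(k) − (k**2 + 9*k + 19) = 0.
Degrees (1,1,2) ⇒ d ≤ 5.
Coefficient equations give f(k) = k*(k + 3)*(k + 5)*(k**2 + 12*k + 44)/144.
So s_k = (B(k−1)f/C)·t_k = (k*(k + 3)*(k + 5)*(k + 7)*(k**2 + 12*k + 44)/(144*(k**2 + 9*k + 19)))·t_k = k*(-k**2 - 12*k - 44)/(48*(k**3 + 12*k**2 + 44*k + 48)).
s_(k+1) − s_k = 3*(-k**2 - 9*k - 19)/(k**6 + 27*k**5 + 295*k**4 + 1665*k**3 + 5104*k**2 + 8028*k + 5040) = t_k.
Evaluate: s_(n+1) = (-n**3 - 15*n**2 - 71*n - 57)/(48*(n**3 + 15*n**2 + 71*n + 105)); subtract s_(1) = -19/1680 ⇒ S(n) = n*(-n**2 - 15*n - 71)/(105*(n**3 + 15*n**2 + 71*n + 105)).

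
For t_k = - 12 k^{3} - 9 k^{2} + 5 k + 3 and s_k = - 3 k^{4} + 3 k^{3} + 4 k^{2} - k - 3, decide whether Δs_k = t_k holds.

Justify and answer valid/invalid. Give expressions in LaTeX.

s_(k+1) = k*(-3*k**3 - 9*k**2 - 5*k + 4)
s_(k+1) − s_k = -12*k**3 - 9*k**2 + 5*k + 3
(s_(k+1) − s_k) − t_k = 0

valid; difference matches t_k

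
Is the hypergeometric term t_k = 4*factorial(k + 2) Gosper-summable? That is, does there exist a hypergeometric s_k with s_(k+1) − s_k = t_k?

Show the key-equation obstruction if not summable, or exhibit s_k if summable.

The ratio is k + 3.
Gosper form: A/B · C(k+1)/C(k) with A=k + 3, B=1, C=1.
Solve (k + 3)·f(k+1) − (1)·f(k) = 1.
Bound: deg f ≤ -1.
deg f ≤ -1 is impossible — no certificate.

No; the degree bound rules out any f.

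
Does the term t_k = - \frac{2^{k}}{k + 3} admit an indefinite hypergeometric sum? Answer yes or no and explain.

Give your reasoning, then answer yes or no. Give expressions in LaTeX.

The ratio is 2*(k + 3)/(k + 4).
Take A(k)=2*k + 6, B(k)=k + 4, C(k)=1.
f must satisfy (2*k + 6)·f(k+1) − (k + 3)·f(k) = 1.
Degrees (1,1,0) ⇒ d ≤ -1.
d = -1 < 0 ⇒ no nonzero polynomial f; not summable.

No; the degree bound rules out any f.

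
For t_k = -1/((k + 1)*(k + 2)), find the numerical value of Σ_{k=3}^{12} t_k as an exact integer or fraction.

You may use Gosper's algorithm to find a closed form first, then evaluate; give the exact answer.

Σ = -5/28

t_(k+1)/t_k = (k + 1)/(k + 3).
A = k + 1, B = k + 3, C = 1.
f must satisfy (k + 1)·f(k+1) − (k + 2)·f(k) = 1.
From deg A=1, deg B=1, deg C=0: d=1.
Coefficient equations give f(k) = k.
So s_k = (B(k−1)f/C)·t_k = (k*(k + 2))·t_k = -k/(k + 1).
Check: Δs_k = -1/(k**2 + 3*k + 2). ✓
Evaluate s at k=13 and k=3: -13/14 and -3/4; difference -5/28.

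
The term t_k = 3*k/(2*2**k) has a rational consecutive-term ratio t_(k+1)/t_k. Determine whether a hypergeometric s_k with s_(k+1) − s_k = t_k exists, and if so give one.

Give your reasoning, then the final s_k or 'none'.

s_k = 3*(-k - 1)/2**k

Ratio r(k) = (k + 1)/(2*k).
Take A(k)=1/2, B(k)=1, C(k)=k.
Need (1/2)·f(k+1) − (1)·f(k) = k.
d = 1 from the (0,0,1) case.
Coefficient equations give f(k) = -2*(k + 1).
Certificate R = B(k−1)f/C = -2*(k + 1)/k gives s_k = 3*(-k - 1)/2**k.
Δs = 3*k/(2*2**k), as required.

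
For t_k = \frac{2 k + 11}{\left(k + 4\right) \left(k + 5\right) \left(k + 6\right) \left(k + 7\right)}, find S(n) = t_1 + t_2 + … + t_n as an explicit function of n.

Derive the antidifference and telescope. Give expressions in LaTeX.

Compute t_(k+1)/t_k: get (k + 4)*(2*k + 13)/((k + 8)*(2*k + 11)).
Gosper form: A/B · C(k+1)/C(k) with A=k + 4, B=k + 8, C=k + 11/2.
Solve (k + 4)·f(k+1) − (k + 7)·f(k) = k + 11/2.
Degrees (1,1,1) ⇒ d ≤ 3.
Match coefficients ⇒ f(k) = k*(k + 5)*(k + 10)/48.
R(k) = B(k−1)·f(k)/C(k) = k*(k + 5)*(k + 7)*(k + 10)/(24*(2*k + 11)); s_k = R·t_k = k*(k + 10)/(24*(k**2 + 10*k + 24)).
s_(k+1) − s_k = (2*k + 11)/(k**4 + 22*k**3 + 179*k**2 + 638*k + 840) = t_k.
s_(n+1) = (n**2 + 12*n + 11)/(24*(n**2 + 12*n + 35)) and s_(1) = 11/840, so S(n) = n*(n + 12)/(35*(n**2 + 12*n + 35)).

S(n) = \frac{n \left(n + 12\right)}{35 \left(n^{2} + 12 n + 35\right)}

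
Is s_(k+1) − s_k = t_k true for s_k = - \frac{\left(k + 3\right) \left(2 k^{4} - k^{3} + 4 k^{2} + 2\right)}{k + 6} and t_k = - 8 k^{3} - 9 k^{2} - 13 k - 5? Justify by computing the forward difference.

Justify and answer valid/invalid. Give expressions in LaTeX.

s_(k+1) = -(k + 4)*(2*(k + 1)**4 - (k + 1)**3 + 4*(k + 1)**2 + 2)/(k + 7)
s_(k+1) − s_k = (-8*k**5 - 95*k**4 - 292*k**3 - 363*k**2 - 362*k - 126)/(k**2 + 13*k + 42)
(s_(k+1) − s_k) − t_k = 3*(6*k**4 + 58*k**3 + 63*k**2 + 83*k + 28)/(k**2 + 13*k + 42)

Invalid: residual \frac{3 \left(6 k^{4} + 58 k^{3} + 63 k^{2} + 83 k + 28\right)}{k^{2} + 13 k + 42} ≠ 0.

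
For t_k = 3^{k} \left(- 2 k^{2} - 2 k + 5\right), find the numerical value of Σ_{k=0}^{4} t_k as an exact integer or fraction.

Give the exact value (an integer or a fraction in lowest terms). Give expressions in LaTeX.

Σ = -3403

The ratio is 3*(2*k**2 + 6*k - 1)/(2*k**2 + 2*k - 5).
Gosper form: A/B · C(k+1)/C(k) with A=3, B=1, C=k**2 + k - 5/2.
Need (3)·f(k+1) − (1)·f(k) = k**2 + k - 5/2.
Degrees (0,0,2) ⇒ d ≤ 2.
Coefficient equations give f(k) = (k**2 - 2*k - 1)/2.
R(k) = B(k−1)·f(k)/C(k) = (k**2 - 2*k - 1)/(2*k**2 + 2*k - 5); s_k = R·t_k = 3**k*(-k**2 + 2*k + 1).
Δs = 3**k*(-2*k**2 - 2*k + 5), as required.
Evaluate s at k=5 and k=0: -3402 and 1; difference -3403.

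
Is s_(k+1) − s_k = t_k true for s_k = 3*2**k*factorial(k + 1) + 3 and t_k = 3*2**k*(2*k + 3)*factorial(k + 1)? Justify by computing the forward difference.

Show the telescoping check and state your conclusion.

Valid: the claim telescopes to t_k.

s_(k+1) = 3*2**(k + 1)*factorial(k + 2) + 3
s_(k+1) − s_k = 3*2**k*(2*k + 3)*factorial(k + 1)
(s_(k+1) − s_k) − t_k = 0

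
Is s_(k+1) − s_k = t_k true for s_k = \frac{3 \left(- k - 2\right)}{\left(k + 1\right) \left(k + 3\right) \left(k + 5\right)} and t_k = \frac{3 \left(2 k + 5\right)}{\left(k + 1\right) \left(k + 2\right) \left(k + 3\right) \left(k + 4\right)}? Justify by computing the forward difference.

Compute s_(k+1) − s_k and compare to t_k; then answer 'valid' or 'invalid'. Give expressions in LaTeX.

Invalid: residual \frac{27 \left(- k^{2} - 7 k - 11\right)}{k^{6} + 21 k^{5} + 175 k^{4} + 735 k^{3} + 1624 k^{2} + 1764 k + 720} ≠ 0.

s_(k+1) = 3*(-k - 3)/((k + 2)*(k + 4)*(k + 6))
s_(k+1) − s_k = 3*(2*k**3 + 18*k**2 + 52*k + 51)/(k**6 + 21*k**5 + 175*k**4 + 735*k**3 + 1624*k**2 + 1764*k + 720)
(s_(k+1) − s_k) − t_k = 27*(-k**2 - 7*k - 11)/(k**6 + 21*k**5 + 175*k**4 + 735*k**3 + 1624*k**2 + 1764*k + 720)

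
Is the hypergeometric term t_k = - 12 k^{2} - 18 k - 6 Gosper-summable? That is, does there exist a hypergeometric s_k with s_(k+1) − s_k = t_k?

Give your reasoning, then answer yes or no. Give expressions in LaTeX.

Yes. s_k = k \left(- 4 k^{2} - 3 k + 1\right).

The ratio is (2*k**2 + 7*k + 6)/(2*k**2 + 3*k + 1).
Factor: A=1; B=1; C=k**2 + 3*k/2 + 1/2.
Need (1)·f(k+1) − (1)·f(k) = k**2 + 3*k/2 + 1/2.
Degrees (0,0,2) ⇒ d ≤ 3.
Coefficient equations give f(k) = k*(k + 1)*(4*k - 1)/12.
R(k) = B(k−1)·f(k)/C(k) = k*(4*k - 1)/(6*(2*k + 1)); s_k = R·t_k = k*(-4*k**2 - 3*k + 1).
Verify: -12*k**2 - 18*k - 6 matches t_k.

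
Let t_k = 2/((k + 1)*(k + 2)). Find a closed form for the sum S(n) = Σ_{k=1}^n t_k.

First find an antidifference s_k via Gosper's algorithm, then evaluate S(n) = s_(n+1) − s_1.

S(n) = n/(n + 2)

Ratio r(k) = (k + 1)/(k + 3).
So A=k + 1 and B=k + 3, with C=1.
Solve (k + 1)·f(k+1) − (k + 2)·f(k) = 1.
Bound: deg f ≤ 1.
Solving with deg f ≤ 1: f(k) = k.
R(k) = B(k−1)·f(k)/C(k) = k*(k + 2); s_k = R·t_k = 2*k/(k + 1).
Check: Δs_k = 2/(k**2 + 3*k + 2). ✓
s_(n+1) = 2*(n + 1)/(n + 2) and s_(1) = 1, so S(n) = n/(n + 2).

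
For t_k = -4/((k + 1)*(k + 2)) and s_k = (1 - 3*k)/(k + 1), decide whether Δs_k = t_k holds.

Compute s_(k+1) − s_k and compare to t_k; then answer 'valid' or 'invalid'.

s_(k+1) = (-3*k - 2)/(k + 2)
s_(k+1) − s_k = -4/(k**2 + 3*k + 2)
(s_(k+1) − s_k) − t_k = 0

valid (s_(k+1) − s_k reduces to t_k)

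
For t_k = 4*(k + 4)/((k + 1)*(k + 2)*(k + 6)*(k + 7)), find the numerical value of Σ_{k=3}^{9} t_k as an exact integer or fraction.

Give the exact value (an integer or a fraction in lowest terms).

Σ = 35/792

Ratio r(k) = (k + 1)*(k + 5)*(k + 6)/((k + 3)*(k + 4)*(k + 8)).
A = k + 1, B = k + 8, C = k**4 + 16*k**3 + 95*k**2 + 248*k + 240.
Key eq: (k + 1)·f(k+1) = (k + 7)·f(k) + (k**4 + 16*k**3 + 95*k**2 + 248*k + 240).
Bound: deg f ≤ 6.
A polynomial solution: f(k) = k*(k + 2)*(k + 3)*(k + 4)*(k + 5)*(k + 7)/12.
Get s_k = R·t_k = k*(k + 7)/(3*(k**2 + 7*k + 6)) with R(k) = B(k−1)f(k)/C(k) = k*(k + 2)*(k + 7)**2/(12*(k + 4)).
Δs = 4*(k + 4)/(k**4 + 16*k**3 + 83*k**2 + 152*k + 84), as required.
Evaluate s at k=10 and k=3: 85/264 and 5/18; difference 35/792.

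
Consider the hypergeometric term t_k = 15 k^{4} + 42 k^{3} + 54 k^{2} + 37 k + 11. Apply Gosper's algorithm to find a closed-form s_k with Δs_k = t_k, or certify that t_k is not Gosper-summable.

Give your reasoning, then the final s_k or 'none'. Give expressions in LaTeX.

r(k) = (15*k**4 + 102*k**3 + 270*k**2 + 331*k + 159)/(15*k**4 + 42*k**3 + 54*k**2 + 37*k + 11) after simplifying.
Gosper form: A/B · C(k+1)/C(k) with A=1, B=1, C=k**4 + 14*k**3/5 + 18*k**2/5 + 37*k/15 + 11/15.
Solve (1)·f(k+1) − (1)·f(k) = k**4 + 14*k**3/5 + 18*k**2/5 + 37*k/15 + 11/15.
deg f ≤ 5 (via 0,0,4).
A polynomial solution: f(k) = k*(3*k**4 + 3*k**3 + 2*k**2 + 2*k + 1)/15.
Get s_k = R·t_k = k*(3*k**4 + 3*k**3 + 2*k**2 + 2*k + 1) with R(k) = B(k−1)f(k)/C(k) = k*(3*k**4 + 3*k**3 + 2*k**2 + 2*k + 1)/(15*k**4 + 42*k**3 + 54*k**2 + 37*k + 11).
Verify: 15*k**4 + 42*k**3 + 54*k**2 + 37*k + 11 matches t_k.

s_k = k \left(3 k^{4} + 3 k^{3} + 2 k^{2} + 2 k + 1\right)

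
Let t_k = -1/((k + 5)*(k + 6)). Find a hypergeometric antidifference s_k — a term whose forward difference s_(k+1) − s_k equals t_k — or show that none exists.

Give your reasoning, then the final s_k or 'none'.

s_k = -k/(5*k + 25)

Ratio r(k) = (k + 5)/(k + 7).
So A=k + 5 and B=k + 7, with C=1.
f must satisfy (k + 5)·f(k+1) − (k + 6)·f(k) = 1.
d = 1 from the (1,1,0) case.
A polynomial solution: f(k) = k/5.
Then R = B(k−1)f/C = k*(k + 6)/5, so s_k = R(k)·t_k = -k/(5*k + 25).
s_(k+1) − s_k = -1/(k**2 + 11*k + 30) = t_k.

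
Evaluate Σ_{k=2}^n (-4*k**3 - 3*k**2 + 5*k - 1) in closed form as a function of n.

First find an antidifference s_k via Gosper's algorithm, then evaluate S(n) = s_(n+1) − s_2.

S(n) = -n**4 - 3*n**3 + n + 3

r(k) = (4*k**3 + 15*k**2 + 13*k + 3)/(4*k**3 + 3*k**2 - 5*k + 1) after simplifying.
Normal form (A,B,C) = (1, 1, k**3 + 3*k**2/4 - 5*k/4 + 1/4).
Need (1)·f(k+1) − (1)·f(k) = k**3 + 3*k**2/4 - 5*k/4 + 1/4.
Degrees (0,0,3) ⇒ d ≤ 4.
A polynomial solution: f(k) = k*(k**3 - k**2 - 3*k + 4)/4.
R(k) = B(k−1)·f(k)/C(k) = k*(k**3 - k**2 - 3*k + 4)/((4*k - 1)*(k**2 + k - 1)); s_k = R·t_k = k*(-k**3 + k**2 + 3*k - 4).
Check: Δs_k = -4*k**3 - 3*k**2 + 5*k - 1. ✓
Evaluate: s_(n+1) = -n**4 - 3*n**3 + n - 1; subtract s_(2) = -4 ⇒ S(n) = -n**4 - 3*n**3 + n + 3.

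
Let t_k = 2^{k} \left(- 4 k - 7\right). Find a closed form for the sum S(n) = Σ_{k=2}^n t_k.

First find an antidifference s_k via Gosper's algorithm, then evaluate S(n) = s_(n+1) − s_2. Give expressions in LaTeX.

Ratio r(k) = 2*(4*k + 11)/(4*k + 7).
Factor: A=2; B=1; C=k + 7/4.
Need (2)·f(k+1) − (1)·f(k) = k + 7/4.
Bound: deg f ≤ 1.
Solve for f: f(k) = (4*k - 1)/4 (degree 1 ≤ 1).
Certificate R = B(k−1)f/C = (4*k - 1)/(4*k + 7) gives s_k = 2**k*(1 - 4*k).
Verify: 2**k*(-4*k - 7) matches t_k.
Σ_(k=2)^n t_k = s_(n+1) − s_(2) = (2**(n + 1)*(-4*n - 3)) − (-28), i.e. -8*2**n*n - 6*2**n + 28.

S(n) = - 8 \cdot 2^{n} n - 6 \cdot 2^{n} + 28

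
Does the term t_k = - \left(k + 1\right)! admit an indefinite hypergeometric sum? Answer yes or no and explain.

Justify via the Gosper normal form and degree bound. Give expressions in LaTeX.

No; the degree bound rules out any f.

t_(k+1)/t_k = k + 2.
Gosper form: A/B · C(k+1)/C(k) with A=k + 2, B=1, C=1.
Solve (k + 2)·f(k+1) − (1)·f(k) = 1.
From deg A=1, deg B=0, deg C=0: d=-1.
d = -1 < 0 ⇒ no nonzero polynomial f; not summable.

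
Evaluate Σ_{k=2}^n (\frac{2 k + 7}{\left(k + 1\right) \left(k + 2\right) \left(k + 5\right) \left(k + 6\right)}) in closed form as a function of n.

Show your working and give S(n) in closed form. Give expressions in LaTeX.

r(k) = (k + 1)*(k + 5)*(2*k + 9)/((k + 3)*(k + 7)*(2*k + 7)) after simplifying.
Factor: A=k + 1; B=k + 7; C=k**3 + 21*k**2/2 + 73*k/2 + 42.
Need (k + 1)·f(k+1) − (k + 6)·f(k) = k**3 + 21*k**2/2 + 73*k/2 + 42.
Degrees (1,1,3) ⇒ d ≤ 5.
Solve for f: f(k) = k*(k + 2)*(k + 3)*(k + 4)*(k + 6)/10 (degree 5 ≤ 5).
Certificate R = B(k−1)f/C = k*(k + 2)*(k + 6)**2/(5*(2*k + 7)) gives s_k = k*(k + 6)/(5*(k**2 + 6*k + 5)).
s_(k+1) − s_k = (2*k + 7)/(k**4 + 14*k**3 + 65*k**2 + 112*k + 60) = t_k.
Telescope: S(n) = s_(n+1) − s_(2) = (n**2 + 8*n + 7)/(5*(n**2 + 8*n + 12)) − (16/105) = (n**2 + 8*n - 9)/(21*(n**2 + 8*n + 12)).

S(n) = \frac{n^{2} + 8 n - 9}{21 \left(n^{2} + 8 n + 12\right)}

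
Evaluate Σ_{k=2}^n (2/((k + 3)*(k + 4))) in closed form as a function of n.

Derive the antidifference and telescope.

S(n) = 2*(n - 1)/(5*(n + 4))

Step 1: r(k) = (k + 3)/(k + 5).
Normal form (A,B,C) = (k + 3, k + 5, 1).
Solve (k + 3)·f(k+1) − (k + 4)·f(k) = 1.
From deg A=1, deg B=1, deg C=0: d=1.
A polynomial solution: f(k) = k/3.
Certificate R = B(k−1)f/C = k*(k + 4)/3 gives s_k = 2*k/(3*(k + 3)).
Check: Δs_k = 2/(k**2 + 7*k + 12). ✓
Evaluate: s_(n+1) = 2*(n + 1)/(3*(n + 4)); subtract s_(2) = 4/15 ⇒ S(n) = 2*(n - 1)/(5*(n + 4)).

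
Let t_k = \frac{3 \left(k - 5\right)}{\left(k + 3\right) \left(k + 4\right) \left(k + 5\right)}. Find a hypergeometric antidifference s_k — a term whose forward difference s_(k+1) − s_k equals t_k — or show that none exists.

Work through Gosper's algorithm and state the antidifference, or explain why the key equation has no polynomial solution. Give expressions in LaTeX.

Compute t_(k+1)/t_k: get (k - 4)*(k + 3)/((k - 5)*(k + 6)).
Normal form (A,B,C) = (k + 3, k + 6, k - 5).
Key eq: (k + 3)·f(k+1) = (k + 5)·f(k) + (k - 5).
deg f ≤ 2 (via 1,1,1).
Match coefficients ⇒ f(k) = -k*(k + 19)/12.
R(k) = B(k−1)·f(k)/C(k) = -k*(k + 5)*(k + 19)/(12*(k - 5)); s_k = R·t_k = k*(-k - 19)/(4*(k + 3)*(k + 4)).
Check: Δs_k = 3*(k - 5)/(k**3 + 12*k**2 + 47*k + 60). ✓

s_k = \frac{k \left(- k - 19\right)}{4 \left(k + 3\right) \left(k + 4\right)}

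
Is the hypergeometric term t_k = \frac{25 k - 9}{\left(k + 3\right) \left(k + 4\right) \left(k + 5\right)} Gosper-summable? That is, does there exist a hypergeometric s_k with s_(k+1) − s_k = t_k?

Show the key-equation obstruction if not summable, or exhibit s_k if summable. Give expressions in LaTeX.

Compute t_(k+1)/t_k: get (k + 3)*(25*k + 16)/((k + 6)*(25*k - 9)).
Normal form (A,B,C) = (k + 3, k + 6, k - 9/25).
Key eq: (k + 3)·f(k+1) = (k + 5)·f(k) + (k - 9/25).
d = 2 from the (1,1,1) case.
Match coefficients ⇒ f(k) = k*(11*k - 23)/100.
Get s_k = R·t_k = k*(11*k - 23)/(4*(k + 3)*(k + 4)) with R(k) = B(k−1)f(k)/C(k) = k*(k + 5)*(11*k - 23)/(4*(25*k - 9)).
Verify: (25*k - 9)/(k**3 + 12*k**2 + 47*k + 60) matches t_k.

Yes. s_k = \frac{k \left(11 k - 23\right)}{4 \left(k + 3\right) \left(k + 4\right)}.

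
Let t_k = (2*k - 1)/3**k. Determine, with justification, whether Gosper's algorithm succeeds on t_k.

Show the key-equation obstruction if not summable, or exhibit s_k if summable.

Step 1: r(k) = (2*k + 1)/(3*(2*k - 1)).
So A=1/3 and B=1, with C=k - 1/2.
Solve (1/3)·f(k+1) − (1)·f(k) = k - 1/2.
From deg A=0, deg B=0, deg C=1: d=1.
Coefficient equations give f(k) = -3*k/2.
Certificate R = B(k−1)f/C = -3*k/(2*k - 1) gives s_k = -3**(1 - k)*k.
Check: Δs_k = (2*k - 1)/3**k. ✓

Yes. s_k = -3**(1 - k)*k.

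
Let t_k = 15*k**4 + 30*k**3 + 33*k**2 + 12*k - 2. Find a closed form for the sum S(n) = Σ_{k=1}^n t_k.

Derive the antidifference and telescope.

S(n) = n*(3*n**4 + 15*n**3 + 31*n**2 + 30*n + 9)

Ratio r(k) = (15*k**4 + 90*k**3 + 213*k**2 + 228*k + 88)/(15*k**4 + 30*k**3 + 33*k**2 + 12*k - 2).
Factor: A=1; B=1; C=k**4 + 2*k**3 + 11*k**2/5 + 4*k/5 - 2/15.
Key eq: (1)·f(k+1) = (1)·f(k) + (k**4 + 2*k**3 + 11*k**2/5 + 4*k/5 - 2/15).
Bound: deg f ≤ 5.
Solve for f: f(k) = k*(3*k**4 + k**2 - 3*k - 3)/15 (degree 5 ≤ 5).
Get s_k = R·t_k = k*(3*k**4 + k**2 - 3*k - 3) with R(k) = B(k−1)f(k)/C(k) = k*(3*k**4 + k**2 - 3*k - 3)/(15*k**4 + 30*k**3 + 33*k**2 + 12*k - 2).
Δs = 15*k**4 + 30*k**3 + 33*k**2 + 12*k - 2, as required.
Telescope: S(n) = s_(n+1) − s_(1) = 3*n**5 + 15*n**4 + 31*n**3 + 30*n**2 + 9*n - 2 − (-2) = n*(3*n**4 + 15*n**3 + 31*n**2 + 30*n + 9).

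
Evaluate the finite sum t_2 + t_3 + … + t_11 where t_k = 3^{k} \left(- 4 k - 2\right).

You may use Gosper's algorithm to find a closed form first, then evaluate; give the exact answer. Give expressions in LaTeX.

Σ = -11691684

Compute t_(k+1)/t_k: get 3*(2*k + 3)/(2*k + 1).
A = 3, B = 1, C = k + 1/2.
Solve (3)·f(k+1) − (1)·f(k) = k + 1/2.
From deg A=0, deg B=0, deg C=1: d=1.
Solving with deg f ≤ 1: f(k) = (k - 1)/2.
Get s_k = R·t_k = 2*3**k*(1 - k) with R(k) = B(k−1)f(k)/C(k) = (k - 1)/(2*k + 1).
Check: Δs_k = 3**k*(-4*k - 2). ✓
Sum = s_(12) − s_(2); s_(12) = -11691702, s_(2) = -18 ⇒ -11691684.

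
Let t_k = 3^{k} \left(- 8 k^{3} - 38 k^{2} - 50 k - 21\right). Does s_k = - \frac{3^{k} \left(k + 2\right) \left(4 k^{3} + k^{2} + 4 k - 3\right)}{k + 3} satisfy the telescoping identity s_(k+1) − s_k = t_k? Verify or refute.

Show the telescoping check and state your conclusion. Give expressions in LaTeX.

s_(k+1) = -3**(k + 1)*(k + 3)*(4*k + 4*(k + 1)**3 + (k + 1)**2 + 1)/(k + 4)
s_(k+1) − s_k = 3**k*(-8*k**5 - 86*k**4 - 354*k**3 - 664*k**2 - 580*k - 186)/(k**2 + 7*k + 12)
(s_(k+1) − s_k) − t_k = 3**k*(8*k**4 + 58*k**3 + 163*k**2 + 167*k + 66)/(k**2 + 7*k + 12)

Invalid: residual \frac{3^{k} \left(8 k^{4} + 58 k^{3} + 163 k^{2} + 167 k + 66\right)}{k^{2} + 7 k + 12} ≠ 0.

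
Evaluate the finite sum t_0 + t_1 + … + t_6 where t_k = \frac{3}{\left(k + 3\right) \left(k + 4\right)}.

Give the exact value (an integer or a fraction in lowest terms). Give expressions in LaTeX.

t_(k+1)/t_k = (k + 3)/(k + 5).
Gosper form: A/B · C(k+1)/C(k) with A=k + 3, B=k + 5, C=1.
f must satisfy (k + 3)·f(k+1) − (k + 4)·f(k) = 1.
From deg A=1, deg B=1, deg C=0: d=1.
A polynomial solution: f(k) = k/3.
Get s_k = R·t_k = k/(k + 3) with R(k) = B(k−1)f(k)/C(k) = k*(k + 4)/3.
Check: Δs_k = 3/(k**2 + 7*k + 12). ✓
Telescoping: Σ = s_(7) − s_(0) = 7/10 − (0) = 7/10.

Σ = 7/10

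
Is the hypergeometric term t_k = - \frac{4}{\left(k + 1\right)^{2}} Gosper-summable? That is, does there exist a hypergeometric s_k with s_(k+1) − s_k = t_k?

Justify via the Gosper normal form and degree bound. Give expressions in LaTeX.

Step 1: r(k) = (k + 1)**2/(k + 2)**2.
Gosper form: A/B · C(k+1)/C(k) with A=k**2 + 2*k + 1, B=k**2 + 4*k + 4, C=1.
Solve (k**2 + 2*k + 1)·f(k+1) − (k**2 + 2*k + 1)·f(k) = 1.
From deg A=2, deg B=2, deg C=0: d=0.
Put f(k) = c0: A·f(k+1) − B(k−1)·f(k) − C = -1; need -1 = 0 — inconsistent ⇒ no f, not summable.

No — t_k has no hypergeometric antidifference.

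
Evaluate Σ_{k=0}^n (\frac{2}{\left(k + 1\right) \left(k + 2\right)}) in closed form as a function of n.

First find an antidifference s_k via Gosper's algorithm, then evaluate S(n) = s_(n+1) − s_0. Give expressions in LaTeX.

S(n) = \frac{2 \left(n + 1\right)}{n + 2}

The ratio is (k + 1)/(k + 3).
Gosper form: A/B · C(k+1)/C(k) with A=k + 1, B=k + 3, C=1.
Set up (k + 1)·f(k+1) − (k + 2)·f(k) − (1) = 0.
deg f ≤ 1 (via 1,1,0).
Solve for f: f(k) = k (degree 1 ≤ 1).
Then R = B(k−1)f/C = k*(k + 2), so s_k = R(k)·t_k = 2*k/(k + 1).
Δs = 2/(k**2 + 3*k + 2), as required.
s_(n+1) = 2*(n + 1)/(n + 2) and s_(0) = 0, so S(n) = 2*(n + 1)/(n + 2).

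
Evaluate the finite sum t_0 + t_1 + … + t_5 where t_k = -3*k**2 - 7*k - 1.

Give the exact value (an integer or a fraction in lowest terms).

Step 1: r(k) = (3*k**2 + 13*k + 11)/(3*k**2 + 7*k + 1).
Factor: A=1; B=1; C=k**2 + 7*k/3 + 1/3.
Set up (1)·f(k+1) − (1)·f(k) − (k**2 + 7*k/3 + 1/3) = 0.
From deg A=0, deg B=0, deg C=2: d=3.
Match coefficients ⇒ f(k) = k*(k**2 + 2*k - 2)/3.
Then R = B(k−1)f/C = k*(k**2 + 2*k - 2)/(3*k**2 + 7*k + 1), so s_k = R(k)·t_k = k*(-k**2 - 2*k + 2).
Verify: -3*k**2 - 7*k - 1 matches t_k.
Sum = s_(6) − s_(0); s_(6) = -276, s_(0) = 0 ⇒ -276.

Σ = -276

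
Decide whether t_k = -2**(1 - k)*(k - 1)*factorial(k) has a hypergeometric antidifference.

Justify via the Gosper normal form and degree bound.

Compute t_(k+1)/t_k: get k*(k + 1)/(2*(k - 1)).
Factor: A=k/2 + 1/2; B=1; C=k - 1.
Solve (k/2 + 1/2)·f(k+1) − (1)·f(k) = k - 1.
Degrees (1,0,1) ⇒ d ≤ 0.
Match coefficients ⇒ f(k) = 2.
Then R = B(k−1)f/C = 2/(k - 1), so s_k = R(k)·t_k = -2**(2 - k)*factorial(k).
Check: Δs_k = -2**(1 - k)*(k - 1)*factorial(k). ✓

Yes. s_k = -2**(2 - k)*factorial(k).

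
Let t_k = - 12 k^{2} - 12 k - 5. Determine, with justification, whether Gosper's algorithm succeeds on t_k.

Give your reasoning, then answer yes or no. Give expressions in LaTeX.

Ratio r(k) = (12*k**2 + 36*k + 29)/(12*k**2 + 12*k + 5).
A = 1, B = 1, C = k**2 + k + 5/12.
Set up (1)·f(k+1) − (1)·f(k) − (k**2 + k + 5/12) = 0.
deg f ≤ 3 (via 0,0,2).
Match coefficients ⇒ f(k) = k*(4*k**2 + 1)/12.
So s_k = (B(k−1)f/C)·t_k = (k*(4*k**2 + 1)/(12*k**2 + 12*k + 5))·t_k = -4*k**3 - k.
Check: Δs_k = -12*k**2 - 12*k - 5. ✓

Yes. s_k = - 4 k^{3} - k.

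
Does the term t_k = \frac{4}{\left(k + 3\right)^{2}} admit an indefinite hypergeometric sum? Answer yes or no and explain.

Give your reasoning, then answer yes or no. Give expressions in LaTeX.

No. Not Gosper-summable.

Ratio r(k) = (k + 3)**2/(k + 4)**2.
Factor: A=k**2 + 6*k + 9; B=k**2 + 8*k + 16; C=1.
f must satisfy (k**2 + 6*k + 9)·f(k+1) − (k**2 + 6*k + 9)·f(k) = 1.
Bound: deg f ≤ 0.
Put f(k) = c0: A·f(k+1) − B(k−1)·f(k) − C = -1; need -1 = 0 — inconsistent ⇒ no f, not summable.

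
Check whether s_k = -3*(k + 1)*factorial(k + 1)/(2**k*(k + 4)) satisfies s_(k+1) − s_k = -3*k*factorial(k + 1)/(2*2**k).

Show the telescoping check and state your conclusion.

s_(k+1) = -3*(k + 2)*factorial(k + 2)/(2*2**k*(k + 5))
s_(k+1) − s_k = -3*(k**3 + 6*k**2 + 8*k + 6)*factorial(k + 1)/(2*2**k*(k + 4)*(k + 5))
(s_(k+1) − s_k) − t_k = 9*(k**2 + 4*k - 2)*factorial(k + 1)/(2*2**k*(k + 4)*(k + 5))

Invalid: residual 9*(k**2 + 4*k - 2)*factorial(k + 1)/(2*2**k*(k + 4)*(k + 5)) ≠ 0.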